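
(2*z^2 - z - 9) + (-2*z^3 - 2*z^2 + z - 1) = -2*z^3 - 10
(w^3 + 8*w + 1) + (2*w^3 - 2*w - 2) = 3*w^3 + 6*w - 1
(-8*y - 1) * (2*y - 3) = -16*y^2 + 22*y + 3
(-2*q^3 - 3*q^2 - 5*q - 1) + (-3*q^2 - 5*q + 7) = -2*q^3 - 6*q^2 - 10*q + 6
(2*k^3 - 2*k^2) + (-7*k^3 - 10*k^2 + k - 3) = -5*k^3 - 12*k^2 + k - 3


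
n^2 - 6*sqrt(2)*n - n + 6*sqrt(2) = (n - 1)*(n - 6*sqrt(2))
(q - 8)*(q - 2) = q^2 - 10*q + 16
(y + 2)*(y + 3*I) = y^2 + 2*y + 3*I*y + 6*I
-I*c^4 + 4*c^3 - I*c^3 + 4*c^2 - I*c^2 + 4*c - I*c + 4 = (c - I)*(c + I)*(c + 4*I)*(-I*c - I)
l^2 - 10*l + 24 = (l - 6)*(l - 4)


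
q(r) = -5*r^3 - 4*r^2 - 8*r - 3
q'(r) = -15*r^2 - 8*r - 8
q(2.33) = -106.60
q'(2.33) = -108.07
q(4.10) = -447.64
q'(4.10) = -292.95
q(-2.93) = 111.87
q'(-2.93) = -113.33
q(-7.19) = 1706.21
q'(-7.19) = -725.92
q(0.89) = -16.81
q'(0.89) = -27.00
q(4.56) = -596.75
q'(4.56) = -356.38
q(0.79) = -14.28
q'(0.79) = -23.68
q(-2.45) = 66.12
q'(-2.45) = -78.44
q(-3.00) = 120.00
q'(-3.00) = -119.00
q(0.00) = -3.00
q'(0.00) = -8.00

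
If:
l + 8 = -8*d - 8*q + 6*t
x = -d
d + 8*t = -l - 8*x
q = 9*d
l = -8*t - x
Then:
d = 0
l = -32/7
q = 0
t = 4/7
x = 0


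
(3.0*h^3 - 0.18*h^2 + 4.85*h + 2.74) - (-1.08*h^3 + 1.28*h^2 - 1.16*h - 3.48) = 4.08*h^3 - 1.46*h^2 + 6.01*h + 6.22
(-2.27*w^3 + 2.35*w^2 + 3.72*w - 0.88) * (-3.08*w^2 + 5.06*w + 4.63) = 6.9916*w^5 - 18.7242*w^4 - 10.0767*w^3 + 32.4141*w^2 + 12.7708*w - 4.0744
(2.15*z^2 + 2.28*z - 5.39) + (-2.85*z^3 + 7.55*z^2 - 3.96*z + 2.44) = -2.85*z^3 + 9.7*z^2 - 1.68*z - 2.95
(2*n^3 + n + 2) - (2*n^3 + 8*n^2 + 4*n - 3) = -8*n^2 - 3*n + 5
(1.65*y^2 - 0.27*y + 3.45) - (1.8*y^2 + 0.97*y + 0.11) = -0.15*y^2 - 1.24*y + 3.34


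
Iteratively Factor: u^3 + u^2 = (u + 1)*(u^2) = u*(u + 1)*(u)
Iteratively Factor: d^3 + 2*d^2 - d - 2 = (d - 1)*(d^2 + 3*d + 2) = (d - 1)*(d + 2)*(d + 1)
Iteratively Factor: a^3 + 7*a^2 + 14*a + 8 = (a + 4)*(a^2 + 3*a + 2) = (a + 2)*(a + 4)*(a + 1)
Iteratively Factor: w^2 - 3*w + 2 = (w - 1)*(w - 2)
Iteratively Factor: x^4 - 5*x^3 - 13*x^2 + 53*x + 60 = (x - 4)*(x^3 - x^2 - 17*x - 15) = (x - 4)*(x + 3)*(x^2 - 4*x - 5) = (x - 4)*(x + 1)*(x + 3)*(x - 5)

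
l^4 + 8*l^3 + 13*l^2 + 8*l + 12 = (l + 2)*(l + 6)*(l - I)*(l + I)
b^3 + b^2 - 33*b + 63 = (b - 3)^2*(b + 7)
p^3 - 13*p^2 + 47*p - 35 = (p - 7)*(p - 5)*(p - 1)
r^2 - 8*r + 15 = (r - 5)*(r - 3)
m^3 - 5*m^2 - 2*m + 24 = (m - 4)*(m - 3)*(m + 2)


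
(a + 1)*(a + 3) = a^2 + 4*a + 3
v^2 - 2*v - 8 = (v - 4)*(v + 2)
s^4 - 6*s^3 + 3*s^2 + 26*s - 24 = (s - 4)*(s - 3)*(s - 1)*(s + 2)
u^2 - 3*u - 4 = (u - 4)*(u + 1)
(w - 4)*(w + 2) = w^2 - 2*w - 8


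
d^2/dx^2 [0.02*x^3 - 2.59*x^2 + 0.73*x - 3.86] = 0.12*x - 5.18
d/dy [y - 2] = 1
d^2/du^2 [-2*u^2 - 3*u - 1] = -4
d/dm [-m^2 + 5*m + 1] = 5 - 2*m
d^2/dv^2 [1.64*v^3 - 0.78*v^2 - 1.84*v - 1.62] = 9.84*v - 1.56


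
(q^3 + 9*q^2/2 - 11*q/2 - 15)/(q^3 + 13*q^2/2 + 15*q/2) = (q - 2)/q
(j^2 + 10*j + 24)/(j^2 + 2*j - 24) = (j + 4)/(j - 4)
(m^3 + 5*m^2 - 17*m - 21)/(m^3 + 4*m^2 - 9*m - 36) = (m^2 + 8*m + 7)/(m^2 + 7*m + 12)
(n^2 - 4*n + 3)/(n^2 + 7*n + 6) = (n^2 - 4*n + 3)/(n^2 + 7*n + 6)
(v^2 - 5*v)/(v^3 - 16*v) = (v - 5)/(v^2 - 16)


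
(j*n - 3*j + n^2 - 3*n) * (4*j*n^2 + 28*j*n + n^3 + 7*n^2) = 4*j^2*n^3 + 16*j^2*n^2 - 84*j^2*n + 5*j*n^4 + 20*j*n^3 - 105*j*n^2 + n^5 + 4*n^4 - 21*n^3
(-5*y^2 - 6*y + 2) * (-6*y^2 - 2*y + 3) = 30*y^4 + 46*y^3 - 15*y^2 - 22*y + 6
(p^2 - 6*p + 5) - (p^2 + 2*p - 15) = 20 - 8*p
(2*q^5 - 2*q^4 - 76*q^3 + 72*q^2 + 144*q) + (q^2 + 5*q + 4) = 2*q^5 - 2*q^4 - 76*q^3 + 73*q^2 + 149*q + 4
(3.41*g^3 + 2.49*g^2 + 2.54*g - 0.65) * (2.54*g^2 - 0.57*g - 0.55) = 8.6614*g^5 + 4.3809*g^4 + 3.1568*g^3 - 4.4683*g^2 - 1.0265*g + 0.3575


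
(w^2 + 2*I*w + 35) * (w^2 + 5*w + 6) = w^4 + 5*w^3 + 2*I*w^3 + 41*w^2 + 10*I*w^2 + 175*w + 12*I*w + 210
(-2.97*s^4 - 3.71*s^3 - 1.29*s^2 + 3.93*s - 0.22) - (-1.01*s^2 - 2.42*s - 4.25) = -2.97*s^4 - 3.71*s^3 - 0.28*s^2 + 6.35*s + 4.03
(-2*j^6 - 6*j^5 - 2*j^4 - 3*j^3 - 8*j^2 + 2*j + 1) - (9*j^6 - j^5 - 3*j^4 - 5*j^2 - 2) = -11*j^6 - 5*j^5 + j^4 - 3*j^3 - 3*j^2 + 2*j + 3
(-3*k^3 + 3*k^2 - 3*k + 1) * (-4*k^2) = 12*k^5 - 12*k^4 + 12*k^3 - 4*k^2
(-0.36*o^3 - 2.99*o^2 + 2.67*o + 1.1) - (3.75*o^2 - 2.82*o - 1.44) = -0.36*o^3 - 6.74*o^2 + 5.49*o + 2.54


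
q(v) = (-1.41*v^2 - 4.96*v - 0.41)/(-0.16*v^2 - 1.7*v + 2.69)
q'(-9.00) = 7.32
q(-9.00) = -13.91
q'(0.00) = -1.94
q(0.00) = -0.15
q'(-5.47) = 1.47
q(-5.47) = -2.15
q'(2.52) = -3.42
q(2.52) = 8.38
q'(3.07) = -1.39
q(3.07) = 7.17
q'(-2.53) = 0.44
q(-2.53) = 0.52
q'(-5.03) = 1.26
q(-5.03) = -1.55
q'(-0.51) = -0.78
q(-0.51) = 0.50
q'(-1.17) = -0.14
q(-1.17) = 0.78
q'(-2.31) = 0.37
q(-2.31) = 0.61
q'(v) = (-2.82*v - 4.96)/(-0.16*v^2 - 1.7*v + 2.69) + (0.32*v + 1.7)*(-1.41*v^2 - 4.96*v - 0.41)/(-0.16*v^2 - 1.7*v + 2.69)^2 = (1.6034*v^2 - 7.717*v - 14.0394)/(0.0256*v^4 + 0.544*v^3 + 2.0292*v^2 - 9.146*v + 7.2361)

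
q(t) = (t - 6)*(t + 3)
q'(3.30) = 3.60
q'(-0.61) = -4.22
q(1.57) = -20.25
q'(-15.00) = -33.00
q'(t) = 2*t - 3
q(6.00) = 0.00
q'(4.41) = 5.82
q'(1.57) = 0.14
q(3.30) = -17.01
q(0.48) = -19.21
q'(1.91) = 0.82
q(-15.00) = 252.00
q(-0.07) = -17.79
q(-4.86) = 20.20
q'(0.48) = -2.04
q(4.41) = -11.78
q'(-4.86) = -12.72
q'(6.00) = 9.00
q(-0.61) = -15.80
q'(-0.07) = -3.14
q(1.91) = -20.08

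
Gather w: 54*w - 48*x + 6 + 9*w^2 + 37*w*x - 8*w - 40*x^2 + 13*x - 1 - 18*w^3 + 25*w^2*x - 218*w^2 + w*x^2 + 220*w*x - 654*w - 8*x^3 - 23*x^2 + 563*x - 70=-18*w^3 + w^2*(25*x - 209) + w*(x^2 + 257*x - 608) - 8*x^3 - 63*x^2 + 528*x - 65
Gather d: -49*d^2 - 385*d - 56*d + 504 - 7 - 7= -49*d^2 - 441*d + 490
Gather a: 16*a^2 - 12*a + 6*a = 16*a^2 - 6*a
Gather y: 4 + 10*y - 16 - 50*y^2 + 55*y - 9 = -50*y^2 + 65*y - 21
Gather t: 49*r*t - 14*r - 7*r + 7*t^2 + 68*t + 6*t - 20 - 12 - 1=-21*r + 7*t^2 + t*(49*r + 74) - 33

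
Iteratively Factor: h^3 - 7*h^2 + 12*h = (h)*(h^2 - 7*h + 12) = h*(h - 3)*(h - 4)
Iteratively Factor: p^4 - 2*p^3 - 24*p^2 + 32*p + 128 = (p - 4)*(p^3 + 2*p^2 - 16*p - 32) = (p - 4)*(p + 2)*(p^2 - 16) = (p - 4)*(p + 2)*(p + 4)*(p - 4)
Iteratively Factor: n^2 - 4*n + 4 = (n - 2)*(n - 2)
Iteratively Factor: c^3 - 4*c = (c - 2)*(c^2 + 2*c) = c*(c - 2)*(c + 2)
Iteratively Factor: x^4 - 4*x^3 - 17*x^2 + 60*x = (x - 3)*(x^3 - x^2 - 20*x) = (x - 5)*(x - 3)*(x^2 + 4*x) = x*(x - 5)*(x - 3)*(x + 4)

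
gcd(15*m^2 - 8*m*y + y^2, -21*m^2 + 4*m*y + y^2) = -3*m + y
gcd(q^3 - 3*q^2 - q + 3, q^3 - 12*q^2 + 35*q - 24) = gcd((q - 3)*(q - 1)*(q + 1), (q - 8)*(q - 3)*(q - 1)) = q^2 - 4*q + 3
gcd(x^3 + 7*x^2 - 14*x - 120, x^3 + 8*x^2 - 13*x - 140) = x^2 + x - 20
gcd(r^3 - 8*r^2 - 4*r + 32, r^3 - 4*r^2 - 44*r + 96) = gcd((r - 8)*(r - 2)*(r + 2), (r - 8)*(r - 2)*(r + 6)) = r^2 - 10*r + 16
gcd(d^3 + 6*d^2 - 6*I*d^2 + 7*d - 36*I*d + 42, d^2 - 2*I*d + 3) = d + I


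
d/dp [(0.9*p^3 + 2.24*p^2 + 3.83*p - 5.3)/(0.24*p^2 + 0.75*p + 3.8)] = (0.216*p^4 + 1.35*p^3 + 11.0208*p^2 + 19.568*p + 18.529)/(0.0576*p^4 + 0.36*p^3 + 2.3865*p^2 + 5.7*p + 14.44)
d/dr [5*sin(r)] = 5*cos(r)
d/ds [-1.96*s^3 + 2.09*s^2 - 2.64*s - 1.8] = -5.88*s^2 + 4.18*s - 2.64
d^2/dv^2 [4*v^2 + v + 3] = 8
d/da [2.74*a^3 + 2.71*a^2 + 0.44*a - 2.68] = 8.22*a^2 + 5.42*a + 0.44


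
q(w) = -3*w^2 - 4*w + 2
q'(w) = -6*w - 4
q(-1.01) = 2.98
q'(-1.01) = 2.06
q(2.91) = -35.04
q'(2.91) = -21.46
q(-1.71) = 0.07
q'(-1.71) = 6.26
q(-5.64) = -70.87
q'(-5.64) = 29.84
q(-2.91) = -11.76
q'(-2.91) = 13.46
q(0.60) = -1.48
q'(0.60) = -7.60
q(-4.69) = -45.23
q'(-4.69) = 24.14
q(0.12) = 1.48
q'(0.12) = -4.72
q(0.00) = 2.00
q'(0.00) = -4.00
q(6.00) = -130.00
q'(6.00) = -40.00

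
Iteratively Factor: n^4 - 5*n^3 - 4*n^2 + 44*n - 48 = (n - 2)*(n^3 - 3*n^2 - 10*n + 24) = (n - 4)*(n - 2)*(n^2 + n - 6) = (n - 4)*(n - 2)^2*(n + 3)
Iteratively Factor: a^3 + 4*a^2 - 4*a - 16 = (a + 2)*(a^2 + 2*a - 8) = (a - 2)*(a + 2)*(a + 4)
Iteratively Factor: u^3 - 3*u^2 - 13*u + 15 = (u - 5)*(u^2 + 2*u - 3) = (u - 5)*(u - 1)*(u + 3)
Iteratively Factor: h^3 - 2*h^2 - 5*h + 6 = (h + 2)*(h^2 - 4*h + 3) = (h - 1)*(h + 2)*(h - 3)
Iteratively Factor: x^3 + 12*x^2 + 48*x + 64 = (x + 4)*(x^2 + 8*x + 16) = (x + 4)^2*(x + 4)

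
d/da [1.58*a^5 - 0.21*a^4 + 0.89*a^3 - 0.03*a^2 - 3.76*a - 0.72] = 7.9*a^4 - 0.84*a^3 + 2.67*a^2 - 0.06*a - 3.76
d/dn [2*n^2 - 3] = 4*n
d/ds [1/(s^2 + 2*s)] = 2*(-s - 1)/(s^2*(s + 2)^2)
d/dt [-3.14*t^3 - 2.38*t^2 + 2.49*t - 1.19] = -9.42*t^2 - 4.76*t + 2.49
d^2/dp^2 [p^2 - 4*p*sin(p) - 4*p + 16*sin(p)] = 4*p*sin(p) - 16*sin(p) - 8*cos(p) + 2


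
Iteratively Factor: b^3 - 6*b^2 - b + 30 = (b - 5)*(b^2 - b - 6) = (b - 5)*(b - 3)*(b + 2)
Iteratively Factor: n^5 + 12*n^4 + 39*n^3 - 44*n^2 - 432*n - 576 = (n + 4)*(n^4 + 8*n^3 + 7*n^2 - 72*n - 144) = (n + 4)^2*(n^3 + 4*n^2 - 9*n - 36) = (n + 4)^3*(n^2 - 9) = (n - 3)*(n + 4)^3*(n + 3)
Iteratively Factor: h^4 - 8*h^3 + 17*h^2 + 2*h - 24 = (h - 4)*(h^3 - 4*h^2 + h + 6) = (h - 4)*(h - 3)*(h^2 - h - 2) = (h - 4)*(h - 3)*(h + 1)*(h - 2)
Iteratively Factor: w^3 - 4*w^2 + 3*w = (w)*(w^2 - 4*w + 3) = w*(w - 1)*(w - 3)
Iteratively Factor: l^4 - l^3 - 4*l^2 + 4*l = (l - 1)*(l^3 - 4*l) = l*(l - 1)*(l^2 - 4) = l*(l - 1)*(l + 2)*(l - 2)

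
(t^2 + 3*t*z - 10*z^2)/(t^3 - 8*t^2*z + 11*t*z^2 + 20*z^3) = (t^2 + 3*t*z - 10*z^2)/(t^3 - 8*t^2*z + 11*t*z^2 + 20*z^3)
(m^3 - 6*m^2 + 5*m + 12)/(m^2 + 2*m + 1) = (m^2 - 7*m + 12)/(m + 1)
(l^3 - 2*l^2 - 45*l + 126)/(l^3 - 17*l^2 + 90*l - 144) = (l + 7)/(l - 8)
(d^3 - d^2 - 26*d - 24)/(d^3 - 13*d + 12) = (d^2 - 5*d - 6)/(d^2 - 4*d + 3)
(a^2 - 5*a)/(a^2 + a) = (a - 5)/(a + 1)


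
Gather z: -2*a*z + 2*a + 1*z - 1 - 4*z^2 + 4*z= 2*a - 4*z^2 + z*(5 - 2*a) - 1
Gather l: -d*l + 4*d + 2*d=-d*l + 6*d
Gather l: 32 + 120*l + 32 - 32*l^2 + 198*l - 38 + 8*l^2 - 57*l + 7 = -24*l^2 + 261*l + 33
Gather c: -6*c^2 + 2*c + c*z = -6*c^2 + c*(z + 2)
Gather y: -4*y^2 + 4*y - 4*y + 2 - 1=1 - 4*y^2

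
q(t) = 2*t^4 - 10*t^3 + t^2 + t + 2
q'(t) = 8*t^3 - 30*t^2 + 2*t + 1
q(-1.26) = 27.37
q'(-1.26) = -65.15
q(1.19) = -8.23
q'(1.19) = -25.62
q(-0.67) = 5.19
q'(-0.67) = -16.21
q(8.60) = 4664.16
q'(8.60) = 2887.85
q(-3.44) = 697.54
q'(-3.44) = -686.55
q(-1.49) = 45.67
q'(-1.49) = -95.05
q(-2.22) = 162.70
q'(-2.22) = -238.82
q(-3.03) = 454.91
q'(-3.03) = -503.03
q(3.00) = -94.00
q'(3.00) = -47.00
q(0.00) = 2.00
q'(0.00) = 1.00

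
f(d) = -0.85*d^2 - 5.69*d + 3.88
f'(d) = -1.7*d - 5.69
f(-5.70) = 8.70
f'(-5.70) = 4.00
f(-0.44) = 6.22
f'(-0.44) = -4.94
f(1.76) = -8.77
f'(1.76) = -8.68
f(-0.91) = 8.35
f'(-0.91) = -4.14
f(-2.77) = 13.12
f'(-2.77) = -0.98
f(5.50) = -53.13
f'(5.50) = -15.04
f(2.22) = -12.94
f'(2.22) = -9.46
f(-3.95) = 13.09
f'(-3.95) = 1.02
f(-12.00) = -50.24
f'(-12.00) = 14.71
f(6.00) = -60.86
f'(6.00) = -15.89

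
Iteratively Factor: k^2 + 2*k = (k + 2)*(k)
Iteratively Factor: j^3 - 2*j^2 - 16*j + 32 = (j - 4)*(j^2 + 2*j - 8) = (j - 4)*(j + 4)*(j - 2)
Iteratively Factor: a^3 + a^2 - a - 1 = (a + 1)*(a^2 - 1) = (a - 1)*(a + 1)*(a + 1)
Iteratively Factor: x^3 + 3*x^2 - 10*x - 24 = (x + 4)*(x^2 - x - 6) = (x - 3)*(x + 4)*(x + 2)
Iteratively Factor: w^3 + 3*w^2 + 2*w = (w + 1)*(w^2 + 2*w) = w*(w + 1)*(w + 2)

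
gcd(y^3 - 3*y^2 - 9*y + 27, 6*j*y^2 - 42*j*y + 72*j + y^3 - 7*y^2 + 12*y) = y - 3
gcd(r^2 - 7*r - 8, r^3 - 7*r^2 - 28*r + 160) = r - 8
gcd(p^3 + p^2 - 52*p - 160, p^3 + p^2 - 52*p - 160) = p^3 + p^2 - 52*p - 160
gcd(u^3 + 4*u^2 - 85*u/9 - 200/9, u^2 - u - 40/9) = u^2 - u - 40/9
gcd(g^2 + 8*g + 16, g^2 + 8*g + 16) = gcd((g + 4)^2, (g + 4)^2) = g^2 + 8*g + 16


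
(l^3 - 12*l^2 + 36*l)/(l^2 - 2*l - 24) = l*(l - 6)/(l + 4)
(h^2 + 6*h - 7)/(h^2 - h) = (h + 7)/h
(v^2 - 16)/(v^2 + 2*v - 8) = (v - 4)/(v - 2)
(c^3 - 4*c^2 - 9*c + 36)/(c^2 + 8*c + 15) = (c^2 - 7*c + 12)/(c + 5)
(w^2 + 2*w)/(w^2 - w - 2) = w*(w + 2)/(w^2 - w - 2)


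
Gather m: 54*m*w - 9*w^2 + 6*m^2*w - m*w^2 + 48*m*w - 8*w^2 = 6*m^2*w + m*(-w^2 + 102*w) - 17*w^2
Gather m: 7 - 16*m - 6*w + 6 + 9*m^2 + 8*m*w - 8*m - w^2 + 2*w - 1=9*m^2 + m*(8*w - 24) - w^2 - 4*w + 12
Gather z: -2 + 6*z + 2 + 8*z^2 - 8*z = 8*z^2 - 2*z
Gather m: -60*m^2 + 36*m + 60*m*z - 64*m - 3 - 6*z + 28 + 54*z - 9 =-60*m^2 + m*(60*z - 28) + 48*z + 16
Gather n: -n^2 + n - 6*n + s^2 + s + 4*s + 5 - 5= -n^2 - 5*n + s^2 + 5*s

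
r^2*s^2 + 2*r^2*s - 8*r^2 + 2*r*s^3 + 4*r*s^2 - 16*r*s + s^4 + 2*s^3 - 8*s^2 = (r + s)^2*(s - 2)*(s + 4)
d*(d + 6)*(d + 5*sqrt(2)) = d^3 + 6*d^2 + 5*sqrt(2)*d^2 + 30*sqrt(2)*d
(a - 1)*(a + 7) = a^2 + 6*a - 7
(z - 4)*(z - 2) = z^2 - 6*z + 8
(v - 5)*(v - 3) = v^2 - 8*v + 15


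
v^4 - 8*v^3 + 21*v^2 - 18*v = v*(v - 3)^2*(v - 2)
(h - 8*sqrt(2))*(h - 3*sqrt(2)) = h^2 - 11*sqrt(2)*h + 48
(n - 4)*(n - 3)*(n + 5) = n^3 - 2*n^2 - 23*n + 60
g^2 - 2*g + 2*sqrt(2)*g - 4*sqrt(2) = (g - 2)*(g + 2*sqrt(2))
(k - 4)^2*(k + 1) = k^3 - 7*k^2 + 8*k + 16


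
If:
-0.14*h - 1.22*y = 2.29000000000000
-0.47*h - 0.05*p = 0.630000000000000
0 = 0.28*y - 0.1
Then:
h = -19.47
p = 170.41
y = 0.36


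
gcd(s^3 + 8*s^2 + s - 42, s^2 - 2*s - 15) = s + 3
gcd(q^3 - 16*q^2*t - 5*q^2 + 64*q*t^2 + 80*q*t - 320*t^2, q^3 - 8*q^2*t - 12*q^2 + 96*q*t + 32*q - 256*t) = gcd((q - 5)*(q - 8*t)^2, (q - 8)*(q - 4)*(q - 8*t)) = q - 8*t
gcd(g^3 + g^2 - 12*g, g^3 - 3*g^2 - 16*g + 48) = g^2 + g - 12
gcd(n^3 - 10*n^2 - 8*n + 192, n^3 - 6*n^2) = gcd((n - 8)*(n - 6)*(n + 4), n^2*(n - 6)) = n - 6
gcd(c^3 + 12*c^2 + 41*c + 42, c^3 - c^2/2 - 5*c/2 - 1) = 1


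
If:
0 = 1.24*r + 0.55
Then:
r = -0.44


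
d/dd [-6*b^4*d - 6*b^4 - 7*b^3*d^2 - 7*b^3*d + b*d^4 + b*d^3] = b*(-6*b^3 - 14*b^2*d - 7*b^2 + 4*d^3 + 3*d^2)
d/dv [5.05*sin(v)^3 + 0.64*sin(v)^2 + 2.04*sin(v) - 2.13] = (15.15*sin(v)^2 + 1.28*sin(v) + 2.04)*cos(v)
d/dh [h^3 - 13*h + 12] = 3*h^2 - 13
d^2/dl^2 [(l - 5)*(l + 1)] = 2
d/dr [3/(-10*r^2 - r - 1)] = 3*(20*r + 1)/(10*r^2 + r + 1)^2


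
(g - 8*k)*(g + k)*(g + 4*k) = g^3 - 3*g^2*k - 36*g*k^2 - 32*k^3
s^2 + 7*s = s*(s + 7)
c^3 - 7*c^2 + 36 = (c - 6)*(c - 3)*(c + 2)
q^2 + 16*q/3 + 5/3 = (q + 1/3)*(q + 5)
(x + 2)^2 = x^2 + 4*x + 4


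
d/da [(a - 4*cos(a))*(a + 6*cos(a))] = -2*a*sin(a) + 2*a + 24*sin(2*a) + 2*cos(a)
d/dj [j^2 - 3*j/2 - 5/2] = 2*j - 3/2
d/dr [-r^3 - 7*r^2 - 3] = r*(-3*r - 14)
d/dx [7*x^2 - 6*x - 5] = 14*x - 6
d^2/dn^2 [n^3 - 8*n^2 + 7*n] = 6*n - 16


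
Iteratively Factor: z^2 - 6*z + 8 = (z - 2)*(z - 4)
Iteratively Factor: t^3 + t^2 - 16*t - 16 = (t + 4)*(t^2 - 3*t - 4) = (t + 1)*(t + 4)*(t - 4)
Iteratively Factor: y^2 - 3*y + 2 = (y - 2)*(y - 1)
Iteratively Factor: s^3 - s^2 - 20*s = (s)*(s^2 - s - 20) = s*(s + 4)*(s - 5)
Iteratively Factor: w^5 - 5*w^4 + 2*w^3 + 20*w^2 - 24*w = (w - 2)*(w^4 - 3*w^3 - 4*w^2 + 12*w) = (w - 3)*(w - 2)*(w^3 - 4*w) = (w - 3)*(w - 2)^2*(w^2 + 2*w) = (w - 3)*(w - 2)^2*(w + 2)*(w)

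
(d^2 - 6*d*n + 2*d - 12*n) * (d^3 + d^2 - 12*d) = d^5 - 6*d^4*n + 3*d^4 - 18*d^3*n - 10*d^3 + 60*d^2*n - 24*d^2 + 144*d*n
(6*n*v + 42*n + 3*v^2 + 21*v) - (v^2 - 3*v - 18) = 6*n*v + 42*n + 2*v^2 + 24*v + 18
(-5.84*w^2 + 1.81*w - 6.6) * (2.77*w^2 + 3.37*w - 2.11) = -16.1768*w^4 - 14.6671*w^3 + 0.140099999999999*w^2 - 26.0611*w + 13.926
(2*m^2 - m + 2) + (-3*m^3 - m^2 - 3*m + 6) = -3*m^3 + m^2 - 4*m + 8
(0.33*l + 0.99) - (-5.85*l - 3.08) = 6.18*l + 4.07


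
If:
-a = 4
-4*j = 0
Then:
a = -4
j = 0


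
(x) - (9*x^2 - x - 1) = -9*x^2 + 2*x + 1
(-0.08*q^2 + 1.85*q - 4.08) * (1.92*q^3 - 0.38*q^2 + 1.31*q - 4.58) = -0.1536*q^5 + 3.5824*q^4 - 8.6414*q^3 + 4.3403*q^2 - 13.8178*q + 18.6864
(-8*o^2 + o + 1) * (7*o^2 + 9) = -56*o^4 + 7*o^3 - 65*o^2 + 9*o + 9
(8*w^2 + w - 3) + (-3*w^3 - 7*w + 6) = -3*w^3 + 8*w^2 - 6*w + 3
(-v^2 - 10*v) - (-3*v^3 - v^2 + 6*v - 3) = 3*v^3 - 16*v + 3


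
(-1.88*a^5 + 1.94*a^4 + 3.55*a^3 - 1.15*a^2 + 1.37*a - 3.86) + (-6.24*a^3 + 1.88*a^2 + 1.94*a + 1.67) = -1.88*a^5 + 1.94*a^4 - 2.69*a^3 + 0.73*a^2 + 3.31*a - 2.19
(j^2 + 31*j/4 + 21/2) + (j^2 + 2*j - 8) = 2*j^2 + 39*j/4 + 5/2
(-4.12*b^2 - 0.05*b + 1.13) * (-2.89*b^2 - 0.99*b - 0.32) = 11.9068*b^4 + 4.2233*b^3 - 1.8978*b^2 - 1.1027*b - 0.3616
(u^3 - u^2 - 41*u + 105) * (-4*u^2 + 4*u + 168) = -4*u^5 + 8*u^4 + 328*u^3 - 752*u^2 - 6468*u + 17640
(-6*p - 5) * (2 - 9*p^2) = 54*p^3 + 45*p^2 - 12*p - 10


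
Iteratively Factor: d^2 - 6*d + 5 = (d - 1)*(d - 5)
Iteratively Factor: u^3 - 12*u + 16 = (u + 4)*(u^2 - 4*u + 4) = (u - 2)*(u + 4)*(u - 2)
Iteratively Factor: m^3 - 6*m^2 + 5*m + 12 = (m - 3)*(m^2 - 3*m - 4) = (m - 3)*(m + 1)*(m - 4)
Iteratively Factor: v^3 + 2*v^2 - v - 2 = (v + 2)*(v^2 - 1) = (v - 1)*(v + 2)*(v + 1)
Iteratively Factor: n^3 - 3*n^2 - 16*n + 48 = (n - 4)*(n^2 + n - 12) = (n - 4)*(n - 3)*(n + 4)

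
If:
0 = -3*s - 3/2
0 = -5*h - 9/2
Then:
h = -9/10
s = -1/2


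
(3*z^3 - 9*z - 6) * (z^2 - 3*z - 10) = 3*z^5 - 9*z^4 - 39*z^3 + 21*z^2 + 108*z + 60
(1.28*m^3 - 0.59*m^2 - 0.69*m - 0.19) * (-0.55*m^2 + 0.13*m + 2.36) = -0.704*m^5 + 0.4909*m^4 + 3.3236*m^3 - 1.3776*m^2 - 1.6531*m - 0.4484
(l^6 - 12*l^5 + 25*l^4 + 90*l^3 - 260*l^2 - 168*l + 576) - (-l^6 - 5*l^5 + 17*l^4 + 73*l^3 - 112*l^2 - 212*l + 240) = 2*l^6 - 7*l^5 + 8*l^4 + 17*l^3 - 148*l^2 + 44*l + 336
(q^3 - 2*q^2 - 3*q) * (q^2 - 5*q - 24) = q^5 - 7*q^4 - 17*q^3 + 63*q^2 + 72*q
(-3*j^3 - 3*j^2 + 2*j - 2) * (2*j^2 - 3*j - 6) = -6*j^5 + 3*j^4 + 31*j^3 + 8*j^2 - 6*j + 12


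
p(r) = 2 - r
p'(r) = -1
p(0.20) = 1.80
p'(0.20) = -1.00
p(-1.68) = 3.68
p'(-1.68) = -1.00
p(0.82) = 1.18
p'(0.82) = -1.00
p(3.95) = -1.95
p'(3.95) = -1.00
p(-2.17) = 4.17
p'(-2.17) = -1.00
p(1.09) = 0.91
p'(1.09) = -1.00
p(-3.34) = 5.34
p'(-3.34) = -1.00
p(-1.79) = 3.79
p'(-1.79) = -1.00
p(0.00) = 2.00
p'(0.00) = -1.00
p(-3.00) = 5.00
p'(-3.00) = -1.00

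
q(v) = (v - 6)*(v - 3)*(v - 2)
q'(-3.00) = 129.00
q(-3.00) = -270.00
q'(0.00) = 36.00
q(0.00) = -36.00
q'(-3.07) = 131.81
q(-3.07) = -279.13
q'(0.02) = 35.56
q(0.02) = -35.28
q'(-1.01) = 61.28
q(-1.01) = -84.61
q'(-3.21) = 137.53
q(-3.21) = -297.98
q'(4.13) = -3.69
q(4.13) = -4.50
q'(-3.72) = 159.36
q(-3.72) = -373.62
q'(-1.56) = 77.62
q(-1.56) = -122.73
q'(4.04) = -3.92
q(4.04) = -4.16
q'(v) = (v - 6)*(v - 3) + (v - 6)*(v - 2) + (v - 3)*(v - 2)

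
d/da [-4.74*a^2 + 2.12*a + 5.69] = 2.12 - 9.48*a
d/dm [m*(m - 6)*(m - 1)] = 3*m^2 - 14*m + 6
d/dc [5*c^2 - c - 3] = 10*c - 1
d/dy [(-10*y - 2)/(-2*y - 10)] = 24/(y + 5)^2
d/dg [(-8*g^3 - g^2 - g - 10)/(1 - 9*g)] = (144*g^3 - 15*g^2 - 2*g - 91)/(81*g^2 - 18*g + 1)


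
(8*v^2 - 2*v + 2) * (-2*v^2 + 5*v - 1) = -16*v^4 + 44*v^3 - 22*v^2 + 12*v - 2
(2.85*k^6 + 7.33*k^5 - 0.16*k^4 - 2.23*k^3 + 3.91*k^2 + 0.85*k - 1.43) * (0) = 0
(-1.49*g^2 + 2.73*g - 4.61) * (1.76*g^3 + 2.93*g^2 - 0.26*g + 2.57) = -2.6224*g^5 + 0.4391*g^4 + 0.272700000000001*g^3 - 18.0464*g^2 + 8.2147*g - 11.8477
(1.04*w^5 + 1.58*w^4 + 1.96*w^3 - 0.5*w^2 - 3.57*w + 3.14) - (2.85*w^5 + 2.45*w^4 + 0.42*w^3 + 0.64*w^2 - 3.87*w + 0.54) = -1.81*w^5 - 0.87*w^4 + 1.54*w^3 - 1.14*w^2 + 0.3*w + 2.6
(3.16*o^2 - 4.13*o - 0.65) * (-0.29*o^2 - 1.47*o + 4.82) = -0.9164*o^4 - 3.4475*o^3 + 21.4908*o^2 - 18.9511*o - 3.133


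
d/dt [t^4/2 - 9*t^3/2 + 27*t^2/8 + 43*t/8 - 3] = 2*t^3 - 27*t^2/2 + 27*t/4 + 43/8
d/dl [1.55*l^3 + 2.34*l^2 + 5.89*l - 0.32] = 4.65*l^2 + 4.68*l + 5.89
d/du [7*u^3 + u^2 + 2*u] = 21*u^2 + 2*u + 2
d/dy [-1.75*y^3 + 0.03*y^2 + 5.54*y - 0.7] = -5.25*y^2 + 0.06*y + 5.54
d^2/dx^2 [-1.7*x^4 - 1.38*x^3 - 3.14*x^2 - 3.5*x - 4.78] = -20.4*x^2 - 8.28*x - 6.28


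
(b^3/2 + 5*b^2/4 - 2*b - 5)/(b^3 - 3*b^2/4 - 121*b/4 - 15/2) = (-2*b^3 - 5*b^2 + 8*b + 20)/(-4*b^3 + 3*b^2 + 121*b + 30)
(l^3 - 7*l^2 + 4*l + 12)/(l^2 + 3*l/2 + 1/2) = 2*(l^2 - 8*l + 12)/(2*l + 1)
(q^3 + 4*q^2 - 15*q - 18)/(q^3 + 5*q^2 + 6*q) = (q^3 + 4*q^2 - 15*q - 18)/(q*(q^2 + 5*q + 6))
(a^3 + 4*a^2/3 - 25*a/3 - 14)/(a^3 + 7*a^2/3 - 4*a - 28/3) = (a - 3)/(a - 2)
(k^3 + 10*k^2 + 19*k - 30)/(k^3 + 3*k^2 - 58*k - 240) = (k - 1)/(k - 8)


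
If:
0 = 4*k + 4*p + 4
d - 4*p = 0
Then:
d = 4*p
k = -p - 1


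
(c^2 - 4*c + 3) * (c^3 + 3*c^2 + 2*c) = c^5 - c^4 - 7*c^3 + c^2 + 6*c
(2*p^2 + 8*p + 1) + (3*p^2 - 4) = 5*p^2 + 8*p - 3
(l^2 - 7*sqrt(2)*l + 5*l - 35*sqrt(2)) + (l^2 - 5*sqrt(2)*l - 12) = 2*l^2 - 12*sqrt(2)*l + 5*l - 35*sqrt(2) - 12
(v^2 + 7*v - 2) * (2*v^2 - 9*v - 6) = 2*v^4 + 5*v^3 - 73*v^2 - 24*v + 12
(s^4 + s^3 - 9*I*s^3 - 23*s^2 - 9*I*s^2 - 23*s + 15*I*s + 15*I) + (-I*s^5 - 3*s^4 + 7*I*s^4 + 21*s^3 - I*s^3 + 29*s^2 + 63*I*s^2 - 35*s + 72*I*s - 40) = -I*s^5 - 2*s^4 + 7*I*s^4 + 22*s^3 - 10*I*s^3 + 6*s^2 + 54*I*s^2 - 58*s + 87*I*s - 40 + 15*I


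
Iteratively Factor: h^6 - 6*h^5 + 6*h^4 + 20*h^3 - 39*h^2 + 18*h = (h + 2)*(h^5 - 8*h^4 + 22*h^3 - 24*h^2 + 9*h) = (h - 1)*(h + 2)*(h^4 - 7*h^3 + 15*h^2 - 9*h) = (h - 3)*(h - 1)*(h + 2)*(h^3 - 4*h^2 + 3*h) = (h - 3)^2*(h - 1)*(h + 2)*(h^2 - h) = h*(h - 3)^2*(h - 1)*(h + 2)*(h - 1)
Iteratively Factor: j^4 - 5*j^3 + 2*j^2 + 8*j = (j)*(j^3 - 5*j^2 + 2*j + 8) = j*(j - 2)*(j^2 - 3*j - 4) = j*(j - 4)*(j - 2)*(j + 1)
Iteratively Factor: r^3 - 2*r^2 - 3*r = (r - 3)*(r^2 + r) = r*(r - 3)*(r + 1)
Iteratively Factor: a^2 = (a)*(a)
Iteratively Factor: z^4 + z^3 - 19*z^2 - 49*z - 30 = (z + 1)*(z^3 - 19*z - 30) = (z - 5)*(z + 1)*(z^2 + 5*z + 6) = (z - 5)*(z + 1)*(z + 2)*(z + 3)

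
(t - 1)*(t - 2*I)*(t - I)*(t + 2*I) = t^4 - t^3 - I*t^3 + 4*t^2 + I*t^2 - 4*t - 4*I*t + 4*I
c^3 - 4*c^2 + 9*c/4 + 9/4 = (c - 3)*(c - 3/2)*(c + 1/2)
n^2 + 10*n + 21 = (n + 3)*(n + 7)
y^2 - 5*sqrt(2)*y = y*(y - 5*sqrt(2))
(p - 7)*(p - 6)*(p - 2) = p^3 - 15*p^2 + 68*p - 84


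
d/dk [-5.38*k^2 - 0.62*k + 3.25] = -10.76*k - 0.62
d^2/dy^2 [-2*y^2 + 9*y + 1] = -4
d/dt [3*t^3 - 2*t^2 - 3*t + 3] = 9*t^2 - 4*t - 3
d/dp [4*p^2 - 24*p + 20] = 8*p - 24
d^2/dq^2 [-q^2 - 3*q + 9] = -2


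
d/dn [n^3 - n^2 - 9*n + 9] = 3*n^2 - 2*n - 9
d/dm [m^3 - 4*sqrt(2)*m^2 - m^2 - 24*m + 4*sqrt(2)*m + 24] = 3*m^2 - 8*sqrt(2)*m - 2*m - 24 + 4*sqrt(2)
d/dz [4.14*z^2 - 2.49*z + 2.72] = 8.28*z - 2.49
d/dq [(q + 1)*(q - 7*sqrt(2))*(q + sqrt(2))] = 3*q^2 - 12*sqrt(2)*q + 2*q - 14 - 6*sqrt(2)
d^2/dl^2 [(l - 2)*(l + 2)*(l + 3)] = 6*l + 6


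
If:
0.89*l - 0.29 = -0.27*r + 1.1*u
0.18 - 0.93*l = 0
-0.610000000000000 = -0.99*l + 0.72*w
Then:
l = 0.19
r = 4.07407407407407*u + 0.436081242532855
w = -0.58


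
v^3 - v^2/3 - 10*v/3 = v*(v - 2)*(v + 5/3)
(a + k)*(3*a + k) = 3*a^2 + 4*a*k + k^2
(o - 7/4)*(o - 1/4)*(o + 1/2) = o^3 - 3*o^2/2 - 9*o/16 + 7/32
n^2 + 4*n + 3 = (n + 1)*(n + 3)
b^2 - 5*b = b*(b - 5)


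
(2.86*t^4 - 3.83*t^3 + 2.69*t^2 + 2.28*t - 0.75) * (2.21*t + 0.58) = 6.3206*t^5 - 6.8055*t^4 + 3.7235*t^3 + 6.599*t^2 - 0.3351*t - 0.435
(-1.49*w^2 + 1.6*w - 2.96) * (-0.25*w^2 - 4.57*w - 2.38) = 0.3725*w^4 + 6.4093*w^3 - 3.0258*w^2 + 9.7192*w + 7.0448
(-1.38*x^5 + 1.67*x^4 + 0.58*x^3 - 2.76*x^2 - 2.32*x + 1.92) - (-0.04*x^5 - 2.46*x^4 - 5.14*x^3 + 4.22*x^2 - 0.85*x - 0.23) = -1.34*x^5 + 4.13*x^4 + 5.72*x^3 - 6.98*x^2 - 1.47*x + 2.15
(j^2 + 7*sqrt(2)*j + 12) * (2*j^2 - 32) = 2*j^4 + 14*sqrt(2)*j^3 - 8*j^2 - 224*sqrt(2)*j - 384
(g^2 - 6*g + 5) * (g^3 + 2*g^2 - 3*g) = g^5 - 4*g^4 - 10*g^3 + 28*g^2 - 15*g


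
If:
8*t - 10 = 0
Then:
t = 5/4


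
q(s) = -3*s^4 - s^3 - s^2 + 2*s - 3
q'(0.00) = 2.00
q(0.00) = -3.00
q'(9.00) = -9007.00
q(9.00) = -20478.00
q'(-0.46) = 3.45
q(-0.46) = -4.17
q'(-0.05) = 2.09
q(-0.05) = -3.10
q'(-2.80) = 247.50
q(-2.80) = -178.88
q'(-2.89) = 272.37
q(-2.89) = -202.27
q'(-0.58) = 4.49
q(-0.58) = -4.64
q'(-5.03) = 1463.32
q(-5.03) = -1831.50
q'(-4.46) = 1015.84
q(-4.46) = -1130.12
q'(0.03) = 1.94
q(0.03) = -2.94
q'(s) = -12*s^3 - 3*s^2 - 2*s + 2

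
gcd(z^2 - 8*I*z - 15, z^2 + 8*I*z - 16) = 1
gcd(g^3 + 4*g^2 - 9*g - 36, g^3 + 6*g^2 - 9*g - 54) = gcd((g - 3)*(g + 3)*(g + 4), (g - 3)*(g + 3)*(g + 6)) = g^2 - 9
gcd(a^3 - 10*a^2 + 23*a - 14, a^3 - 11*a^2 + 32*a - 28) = a^2 - 9*a + 14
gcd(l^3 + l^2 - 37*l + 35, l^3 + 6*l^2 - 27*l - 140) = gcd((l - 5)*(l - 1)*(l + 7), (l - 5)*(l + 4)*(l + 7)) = l^2 + 2*l - 35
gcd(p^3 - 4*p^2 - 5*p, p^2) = p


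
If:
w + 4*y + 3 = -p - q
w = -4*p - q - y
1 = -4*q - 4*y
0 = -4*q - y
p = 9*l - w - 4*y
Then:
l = -37/108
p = 2/3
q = 1/12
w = -29/12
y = -1/3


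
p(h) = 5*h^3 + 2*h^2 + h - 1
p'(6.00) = 565.00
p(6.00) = 1157.00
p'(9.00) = 1252.00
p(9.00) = 3815.00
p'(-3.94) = 218.09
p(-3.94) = -279.71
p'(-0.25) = 0.94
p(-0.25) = -1.20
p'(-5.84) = 489.22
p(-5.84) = -934.51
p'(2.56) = 109.54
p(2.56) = 98.55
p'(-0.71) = 5.72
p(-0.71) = -2.49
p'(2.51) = 105.54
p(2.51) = 93.18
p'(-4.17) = 245.15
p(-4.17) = -332.95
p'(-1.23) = 18.77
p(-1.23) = -8.51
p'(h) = 15*h^2 + 4*h + 1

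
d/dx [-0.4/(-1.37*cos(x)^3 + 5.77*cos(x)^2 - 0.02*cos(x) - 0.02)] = (1.644*cos(x)^2 - 4.616*cos(x) + 0.008)*sin(x)/(1.37*cos(x)^3 - 5.77*cos(x)^2 + 0.02*cos(x) + 0.02)^2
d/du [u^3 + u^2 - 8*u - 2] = 3*u^2 + 2*u - 8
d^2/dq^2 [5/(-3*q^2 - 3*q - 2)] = 30*(3*q^2 + 3*q - 3*(2*q + 1)^2 + 2)/(3*q^2 + 3*q + 2)^3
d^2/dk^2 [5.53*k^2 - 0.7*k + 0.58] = 11.0600000000000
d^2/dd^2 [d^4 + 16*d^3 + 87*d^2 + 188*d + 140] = 12*d^2 + 96*d + 174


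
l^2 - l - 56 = (l - 8)*(l + 7)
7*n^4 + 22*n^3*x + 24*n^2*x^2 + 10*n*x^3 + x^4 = (n + x)^3*(7*n + x)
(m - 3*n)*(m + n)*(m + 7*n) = m^3 + 5*m^2*n - 17*m*n^2 - 21*n^3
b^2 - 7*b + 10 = (b - 5)*(b - 2)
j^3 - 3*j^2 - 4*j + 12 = (j - 3)*(j - 2)*(j + 2)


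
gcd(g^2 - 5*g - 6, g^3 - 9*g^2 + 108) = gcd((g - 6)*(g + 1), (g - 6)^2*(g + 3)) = g - 6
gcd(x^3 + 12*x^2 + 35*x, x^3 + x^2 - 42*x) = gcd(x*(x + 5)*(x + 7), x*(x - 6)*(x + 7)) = x^2 + 7*x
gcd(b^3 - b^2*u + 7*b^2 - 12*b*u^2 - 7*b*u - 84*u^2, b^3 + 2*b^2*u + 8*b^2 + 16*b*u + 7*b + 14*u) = b + 7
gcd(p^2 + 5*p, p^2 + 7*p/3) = p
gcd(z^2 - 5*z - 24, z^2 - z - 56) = z - 8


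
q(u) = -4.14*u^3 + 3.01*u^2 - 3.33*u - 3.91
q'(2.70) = -77.62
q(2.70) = -72.45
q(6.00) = -809.77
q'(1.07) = -11.11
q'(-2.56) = -100.14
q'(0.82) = -6.74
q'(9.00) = -955.17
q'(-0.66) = -12.71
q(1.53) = -16.79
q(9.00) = -2808.13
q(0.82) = -6.90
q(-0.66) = 0.79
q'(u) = -12.42*u^2 + 6.02*u - 3.33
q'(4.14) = -191.28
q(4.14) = -259.87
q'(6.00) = -414.33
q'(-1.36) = -34.49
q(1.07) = -9.10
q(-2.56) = 93.80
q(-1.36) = 16.60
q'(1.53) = -23.19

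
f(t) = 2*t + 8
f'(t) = 2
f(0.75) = 9.50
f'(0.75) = 2.00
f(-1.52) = 4.96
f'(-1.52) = 2.00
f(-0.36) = 7.28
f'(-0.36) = 2.00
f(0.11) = 8.22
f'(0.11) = 2.00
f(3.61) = 15.22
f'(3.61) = 2.00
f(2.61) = 13.22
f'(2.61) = 2.00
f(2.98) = 13.96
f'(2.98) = 2.00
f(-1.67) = 4.66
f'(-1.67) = 2.00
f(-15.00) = -22.00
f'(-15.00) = 2.00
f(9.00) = 26.00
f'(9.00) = 2.00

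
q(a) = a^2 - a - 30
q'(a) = 2*a - 1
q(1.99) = -28.03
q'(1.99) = 2.98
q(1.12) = -29.87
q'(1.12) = 1.24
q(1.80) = -28.56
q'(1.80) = 2.60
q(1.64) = -28.95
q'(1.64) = 2.28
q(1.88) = -28.35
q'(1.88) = 2.76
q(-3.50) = -14.25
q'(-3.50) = -8.00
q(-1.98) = -24.10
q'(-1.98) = -4.96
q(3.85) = -19.03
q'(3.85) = 6.70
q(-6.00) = 12.00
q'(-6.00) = -13.00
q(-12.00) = 126.00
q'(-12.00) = -25.00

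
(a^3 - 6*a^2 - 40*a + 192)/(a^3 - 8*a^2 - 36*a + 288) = (a - 4)/(a - 6)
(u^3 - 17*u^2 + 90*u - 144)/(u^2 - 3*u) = u - 14 + 48/u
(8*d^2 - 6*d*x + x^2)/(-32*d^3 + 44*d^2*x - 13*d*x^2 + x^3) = (-2*d + x)/(8*d^2 - 9*d*x + x^2)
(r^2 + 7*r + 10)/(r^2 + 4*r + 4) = (r + 5)/(r + 2)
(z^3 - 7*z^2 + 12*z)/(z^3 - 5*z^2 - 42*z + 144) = z*(z - 4)/(z^2 - 2*z - 48)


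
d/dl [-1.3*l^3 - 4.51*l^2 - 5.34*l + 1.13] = -3.9*l^2 - 9.02*l - 5.34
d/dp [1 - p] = -1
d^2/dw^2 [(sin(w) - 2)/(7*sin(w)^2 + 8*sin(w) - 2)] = (-49*sin(w)^5 + 448*sin(w)^4 + 350*sin(w)^3 - 364*sin(w)^2 - 560*sin(w) - 280)/(7*sin(w)^2 + 8*sin(w) - 2)^3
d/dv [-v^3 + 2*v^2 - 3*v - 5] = -3*v^2 + 4*v - 3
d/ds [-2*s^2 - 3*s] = -4*s - 3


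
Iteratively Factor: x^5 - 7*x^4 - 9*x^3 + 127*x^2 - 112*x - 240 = (x + 1)*(x^4 - 8*x^3 - x^2 + 128*x - 240) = (x - 3)*(x + 1)*(x^3 - 5*x^2 - 16*x + 80) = (x - 3)*(x + 1)*(x + 4)*(x^2 - 9*x + 20) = (x - 4)*(x - 3)*(x + 1)*(x + 4)*(x - 5)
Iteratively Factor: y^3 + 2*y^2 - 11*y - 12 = (y + 4)*(y^2 - 2*y - 3) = (y - 3)*(y + 4)*(y + 1)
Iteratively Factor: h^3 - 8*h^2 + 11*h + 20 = (h - 4)*(h^2 - 4*h - 5) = (h - 5)*(h - 4)*(h + 1)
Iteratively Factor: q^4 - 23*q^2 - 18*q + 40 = (q - 1)*(q^3 + q^2 - 22*q - 40) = (q - 1)*(q + 2)*(q^2 - q - 20) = (q - 5)*(q - 1)*(q + 2)*(q + 4)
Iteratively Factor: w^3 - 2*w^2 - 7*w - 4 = (w - 4)*(w^2 + 2*w + 1) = (w - 4)*(w + 1)*(w + 1)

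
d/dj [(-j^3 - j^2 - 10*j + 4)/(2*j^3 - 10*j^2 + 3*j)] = (12*j^4 + 34*j^3 - 127*j^2 + 80*j - 12)/(j^2*(4*j^4 - 40*j^3 + 112*j^2 - 60*j + 9))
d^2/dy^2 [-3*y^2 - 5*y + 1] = -6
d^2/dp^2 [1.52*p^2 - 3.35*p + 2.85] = 3.04000000000000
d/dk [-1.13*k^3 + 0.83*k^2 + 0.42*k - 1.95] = -3.39*k^2 + 1.66*k + 0.42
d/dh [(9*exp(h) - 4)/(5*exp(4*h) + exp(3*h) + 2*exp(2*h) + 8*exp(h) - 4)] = (-(9*exp(h) - 4)*(20*exp(3*h) + 3*exp(2*h) + 4*exp(h) + 8) + 45*exp(4*h) + 9*exp(3*h) + 18*exp(2*h) + 72*exp(h) - 36)*exp(h)/(5*exp(4*h) + exp(3*h) + 2*exp(2*h) + 8*exp(h) - 4)^2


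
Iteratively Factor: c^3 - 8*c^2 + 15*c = (c - 3)*(c^2 - 5*c) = c*(c - 3)*(c - 5)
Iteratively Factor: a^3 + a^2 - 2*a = (a)*(a^2 + a - 2) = a*(a - 1)*(a + 2)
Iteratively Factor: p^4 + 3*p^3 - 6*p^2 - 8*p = (p + 4)*(p^3 - p^2 - 2*p) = p*(p + 4)*(p^2 - p - 2) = p*(p + 1)*(p + 4)*(p - 2)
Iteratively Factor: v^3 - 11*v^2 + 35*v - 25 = (v - 5)*(v^2 - 6*v + 5) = (v - 5)^2*(v - 1)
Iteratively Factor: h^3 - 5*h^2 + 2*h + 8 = (h + 1)*(h^2 - 6*h + 8) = (h - 2)*(h + 1)*(h - 4)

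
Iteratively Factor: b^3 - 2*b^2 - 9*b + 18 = (b - 2)*(b^2 - 9) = (b - 2)*(b + 3)*(b - 3)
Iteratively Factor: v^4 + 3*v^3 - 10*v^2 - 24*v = (v + 2)*(v^3 + v^2 - 12*v) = (v + 2)*(v + 4)*(v^2 - 3*v) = (v - 3)*(v + 2)*(v + 4)*(v)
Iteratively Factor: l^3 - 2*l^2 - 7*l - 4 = (l + 1)*(l^2 - 3*l - 4) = (l - 4)*(l + 1)*(l + 1)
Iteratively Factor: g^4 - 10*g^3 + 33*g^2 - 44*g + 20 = (g - 2)*(g^3 - 8*g^2 + 17*g - 10) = (g - 2)*(g - 1)*(g^2 - 7*g + 10) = (g - 5)*(g - 2)*(g - 1)*(g - 2)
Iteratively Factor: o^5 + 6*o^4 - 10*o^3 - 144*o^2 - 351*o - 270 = (o + 3)*(o^4 + 3*o^3 - 19*o^2 - 87*o - 90) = (o - 5)*(o + 3)*(o^3 + 8*o^2 + 21*o + 18) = (o - 5)*(o + 2)*(o + 3)*(o^2 + 6*o + 9) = (o - 5)*(o + 2)*(o + 3)^2*(o + 3)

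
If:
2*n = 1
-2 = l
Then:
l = -2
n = 1/2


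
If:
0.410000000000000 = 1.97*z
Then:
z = 0.21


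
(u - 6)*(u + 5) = u^2 - u - 30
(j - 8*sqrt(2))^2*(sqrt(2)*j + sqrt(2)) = sqrt(2)*j^3 - 32*j^2 + sqrt(2)*j^2 - 32*j + 128*sqrt(2)*j + 128*sqrt(2)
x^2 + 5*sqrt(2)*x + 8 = (x + sqrt(2))*(x + 4*sqrt(2))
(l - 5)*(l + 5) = l^2 - 25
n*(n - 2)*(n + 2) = n^3 - 4*n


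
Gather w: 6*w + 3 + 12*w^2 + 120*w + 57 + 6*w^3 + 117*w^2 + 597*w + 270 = 6*w^3 + 129*w^2 + 723*w + 330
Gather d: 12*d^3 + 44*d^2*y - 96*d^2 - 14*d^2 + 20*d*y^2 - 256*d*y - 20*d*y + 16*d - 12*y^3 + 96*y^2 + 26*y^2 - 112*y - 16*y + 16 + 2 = 12*d^3 + d^2*(44*y - 110) + d*(20*y^2 - 276*y + 16) - 12*y^3 + 122*y^2 - 128*y + 18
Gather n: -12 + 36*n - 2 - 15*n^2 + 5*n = -15*n^2 + 41*n - 14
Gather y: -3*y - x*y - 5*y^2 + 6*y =-5*y^2 + y*(3 - x)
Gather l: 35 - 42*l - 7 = 28 - 42*l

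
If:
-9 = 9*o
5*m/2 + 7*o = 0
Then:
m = 14/5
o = -1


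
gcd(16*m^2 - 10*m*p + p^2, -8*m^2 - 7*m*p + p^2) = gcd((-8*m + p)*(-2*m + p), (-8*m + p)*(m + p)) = -8*m + p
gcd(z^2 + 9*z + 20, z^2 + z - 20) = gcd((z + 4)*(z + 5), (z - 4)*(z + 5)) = z + 5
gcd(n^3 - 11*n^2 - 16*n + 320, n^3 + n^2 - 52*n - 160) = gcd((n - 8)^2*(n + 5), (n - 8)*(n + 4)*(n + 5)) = n^2 - 3*n - 40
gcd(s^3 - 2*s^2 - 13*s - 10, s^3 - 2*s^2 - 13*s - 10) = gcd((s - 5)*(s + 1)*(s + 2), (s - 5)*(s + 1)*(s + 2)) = s^3 - 2*s^2 - 13*s - 10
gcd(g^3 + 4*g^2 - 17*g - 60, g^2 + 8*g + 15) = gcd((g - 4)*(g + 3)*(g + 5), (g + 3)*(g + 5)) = g^2 + 8*g + 15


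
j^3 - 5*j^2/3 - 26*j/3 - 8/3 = (j - 4)*(j + 1/3)*(j + 2)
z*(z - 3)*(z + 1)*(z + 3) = z^4 + z^3 - 9*z^2 - 9*z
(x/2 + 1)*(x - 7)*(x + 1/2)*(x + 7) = x^4/2 + 5*x^3/4 - 24*x^2 - 245*x/4 - 49/2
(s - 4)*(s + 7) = s^2 + 3*s - 28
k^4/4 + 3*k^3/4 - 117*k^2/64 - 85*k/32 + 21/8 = (k/4 + 1)*(k - 2)*(k - 3/4)*(k + 7/4)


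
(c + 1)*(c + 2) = c^2 + 3*c + 2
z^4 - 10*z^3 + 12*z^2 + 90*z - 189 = (z - 7)*(z - 3)^2*(z + 3)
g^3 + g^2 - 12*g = g*(g - 3)*(g + 4)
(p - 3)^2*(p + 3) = p^3 - 3*p^2 - 9*p + 27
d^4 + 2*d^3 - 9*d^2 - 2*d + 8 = (d - 2)*(d - 1)*(d + 1)*(d + 4)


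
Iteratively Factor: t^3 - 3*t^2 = (t - 3)*(t^2) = t*(t - 3)*(t)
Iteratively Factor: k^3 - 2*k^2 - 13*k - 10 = (k + 2)*(k^2 - 4*k - 5) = (k + 1)*(k + 2)*(k - 5)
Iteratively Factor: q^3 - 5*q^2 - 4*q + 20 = (q - 2)*(q^2 - 3*q - 10) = (q - 2)*(q + 2)*(q - 5)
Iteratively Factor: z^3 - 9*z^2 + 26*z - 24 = (z - 4)*(z^2 - 5*z + 6) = (z - 4)*(z - 2)*(z - 3)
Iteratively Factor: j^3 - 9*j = (j - 3)*(j^2 + 3*j) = (j - 3)*(j + 3)*(j)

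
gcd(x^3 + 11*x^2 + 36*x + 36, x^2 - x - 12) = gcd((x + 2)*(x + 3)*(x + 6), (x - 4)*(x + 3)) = x + 3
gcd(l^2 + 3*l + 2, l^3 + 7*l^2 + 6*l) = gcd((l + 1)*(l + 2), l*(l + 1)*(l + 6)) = l + 1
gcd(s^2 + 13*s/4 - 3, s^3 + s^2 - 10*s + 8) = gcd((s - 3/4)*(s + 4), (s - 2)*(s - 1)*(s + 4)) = s + 4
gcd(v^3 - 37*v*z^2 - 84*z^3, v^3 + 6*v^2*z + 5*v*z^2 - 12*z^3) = v^2 + 7*v*z + 12*z^2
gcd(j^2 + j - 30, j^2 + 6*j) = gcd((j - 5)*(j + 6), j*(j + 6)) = j + 6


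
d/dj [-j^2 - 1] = -2*j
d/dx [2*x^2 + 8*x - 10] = 4*x + 8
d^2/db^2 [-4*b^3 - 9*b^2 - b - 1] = -24*b - 18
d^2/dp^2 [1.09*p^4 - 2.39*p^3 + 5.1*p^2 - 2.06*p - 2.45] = 13.08*p^2 - 14.34*p + 10.2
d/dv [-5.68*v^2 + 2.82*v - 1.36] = 2.82 - 11.36*v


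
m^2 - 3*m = m*(m - 3)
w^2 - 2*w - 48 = (w - 8)*(w + 6)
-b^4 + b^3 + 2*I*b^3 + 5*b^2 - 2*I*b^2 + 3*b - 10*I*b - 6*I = (b - 3)*(b - 2*I)*(-I*b - I)^2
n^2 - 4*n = n*(n - 4)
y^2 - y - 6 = (y - 3)*(y + 2)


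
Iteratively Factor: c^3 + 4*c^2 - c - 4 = (c + 1)*(c^2 + 3*c - 4) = (c - 1)*(c + 1)*(c + 4)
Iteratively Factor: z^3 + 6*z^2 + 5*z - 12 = (z + 3)*(z^2 + 3*z - 4) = (z - 1)*(z + 3)*(z + 4)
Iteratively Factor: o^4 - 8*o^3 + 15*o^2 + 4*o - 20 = (o - 2)*(o^3 - 6*o^2 + 3*o + 10) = (o - 2)*(o + 1)*(o^2 - 7*o + 10) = (o - 5)*(o - 2)*(o + 1)*(o - 2)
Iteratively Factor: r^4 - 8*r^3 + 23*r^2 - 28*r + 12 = (r - 2)*(r^3 - 6*r^2 + 11*r - 6) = (r - 2)^2*(r^2 - 4*r + 3) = (r - 2)^2*(r - 1)*(r - 3)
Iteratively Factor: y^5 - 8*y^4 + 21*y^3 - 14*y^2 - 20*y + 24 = (y - 3)*(y^4 - 5*y^3 + 6*y^2 + 4*y - 8) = (y - 3)*(y + 1)*(y^3 - 6*y^2 + 12*y - 8) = (y - 3)*(y - 2)*(y + 1)*(y^2 - 4*y + 4) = (y - 3)*(y - 2)^2*(y + 1)*(y - 2)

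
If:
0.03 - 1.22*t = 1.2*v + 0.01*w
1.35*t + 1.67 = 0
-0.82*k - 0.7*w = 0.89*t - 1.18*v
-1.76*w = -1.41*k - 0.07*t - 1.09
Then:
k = 1.59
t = -1.24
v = 1.27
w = 1.84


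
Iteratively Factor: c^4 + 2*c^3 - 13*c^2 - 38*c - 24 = (c + 3)*(c^3 - c^2 - 10*c - 8) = (c - 4)*(c + 3)*(c^2 + 3*c + 2) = (c - 4)*(c + 2)*(c + 3)*(c + 1)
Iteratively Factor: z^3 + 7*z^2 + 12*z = (z)*(z^2 + 7*z + 12) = z*(z + 3)*(z + 4)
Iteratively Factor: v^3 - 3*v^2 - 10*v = (v - 5)*(v^2 + 2*v) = v*(v - 5)*(v + 2)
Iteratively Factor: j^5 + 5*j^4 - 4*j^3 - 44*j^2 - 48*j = (j - 3)*(j^4 + 8*j^3 + 20*j^2 + 16*j) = (j - 3)*(j + 2)*(j^3 + 6*j^2 + 8*j) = (j - 3)*(j + 2)^2*(j^2 + 4*j) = (j - 3)*(j + 2)^2*(j + 4)*(j)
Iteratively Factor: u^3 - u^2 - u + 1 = (u + 1)*(u^2 - 2*u + 1) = (u - 1)*(u + 1)*(u - 1)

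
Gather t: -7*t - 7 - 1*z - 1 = -7*t - z - 8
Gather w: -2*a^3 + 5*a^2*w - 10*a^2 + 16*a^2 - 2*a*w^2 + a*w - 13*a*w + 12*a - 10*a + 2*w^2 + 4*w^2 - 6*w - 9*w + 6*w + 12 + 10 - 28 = -2*a^3 + 6*a^2 + 2*a + w^2*(6 - 2*a) + w*(5*a^2 - 12*a - 9) - 6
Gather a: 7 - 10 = -3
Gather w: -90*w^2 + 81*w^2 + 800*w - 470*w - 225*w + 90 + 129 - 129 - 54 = -9*w^2 + 105*w + 36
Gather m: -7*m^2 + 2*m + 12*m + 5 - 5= -7*m^2 + 14*m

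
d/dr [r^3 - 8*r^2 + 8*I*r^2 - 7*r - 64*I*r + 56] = 3*r^2 + 16*r*(-1 + I) - 7 - 64*I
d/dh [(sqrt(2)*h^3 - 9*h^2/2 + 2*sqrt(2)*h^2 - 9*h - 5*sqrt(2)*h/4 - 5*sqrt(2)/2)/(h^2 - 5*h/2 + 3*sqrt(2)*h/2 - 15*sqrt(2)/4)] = (8*sqrt(2)*h^4 - 40*sqrt(2)*h^3 + 48*h^3 - 84*sqrt(2)*h^2 + 30*h^2 - 240*h + 310*sqrt(2)*h + 135 + 220*sqrt(2))/(8*h^4 - 40*h^3 + 24*sqrt(2)*h^3 - 120*sqrt(2)*h^2 + 86*h^2 - 180*h + 150*sqrt(2)*h + 225)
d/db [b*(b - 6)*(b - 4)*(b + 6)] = 4*b^3 - 12*b^2 - 72*b + 144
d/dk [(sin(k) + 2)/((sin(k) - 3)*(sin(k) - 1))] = (-4*sin(k) + cos(k)^2 + 10)*cos(k)/((sin(k) - 3)^2*(sin(k) - 1)^2)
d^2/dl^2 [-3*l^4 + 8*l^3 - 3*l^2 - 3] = -36*l^2 + 48*l - 6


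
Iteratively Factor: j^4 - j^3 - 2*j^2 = (j)*(j^3 - j^2 - 2*j) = j*(j - 2)*(j^2 + j) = j*(j - 2)*(j + 1)*(j)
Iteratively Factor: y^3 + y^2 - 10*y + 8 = (y + 4)*(y^2 - 3*y + 2) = (y - 2)*(y + 4)*(y - 1)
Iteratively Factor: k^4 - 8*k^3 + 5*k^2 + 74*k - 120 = (k - 2)*(k^3 - 6*k^2 - 7*k + 60) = (k - 2)*(k + 3)*(k^2 - 9*k + 20) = (k - 4)*(k - 2)*(k + 3)*(k - 5)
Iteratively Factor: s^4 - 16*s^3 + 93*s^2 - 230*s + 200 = (s - 5)*(s^3 - 11*s^2 + 38*s - 40) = (s - 5)^2*(s^2 - 6*s + 8) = (s - 5)^2*(s - 4)*(s - 2)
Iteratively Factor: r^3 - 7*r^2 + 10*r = (r - 5)*(r^2 - 2*r) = r*(r - 5)*(r - 2)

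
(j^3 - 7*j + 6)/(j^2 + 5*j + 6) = (j^2 - 3*j + 2)/(j + 2)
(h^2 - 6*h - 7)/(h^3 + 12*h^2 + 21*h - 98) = (h^2 - 6*h - 7)/(h^3 + 12*h^2 + 21*h - 98)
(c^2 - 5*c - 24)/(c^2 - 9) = (c - 8)/(c - 3)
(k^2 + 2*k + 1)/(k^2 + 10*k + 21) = (k^2 + 2*k + 1)/(k^2 + 10*k + 21)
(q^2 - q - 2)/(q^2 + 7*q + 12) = (q^2 - q - 2)/(q^2 + 7*q + 12)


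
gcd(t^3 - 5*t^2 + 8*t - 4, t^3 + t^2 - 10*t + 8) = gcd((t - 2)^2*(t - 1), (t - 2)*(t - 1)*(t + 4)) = t^2 - 3*t + 2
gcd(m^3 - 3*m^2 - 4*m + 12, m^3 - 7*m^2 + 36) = m^2 - m - 6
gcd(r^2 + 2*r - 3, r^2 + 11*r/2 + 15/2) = r + 3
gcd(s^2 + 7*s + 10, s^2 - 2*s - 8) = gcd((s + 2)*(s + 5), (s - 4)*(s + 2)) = s + 2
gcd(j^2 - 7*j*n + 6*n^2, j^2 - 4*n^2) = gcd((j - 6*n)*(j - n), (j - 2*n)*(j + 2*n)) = 1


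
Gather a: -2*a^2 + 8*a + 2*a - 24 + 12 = -2*a^2 + 10*a - 12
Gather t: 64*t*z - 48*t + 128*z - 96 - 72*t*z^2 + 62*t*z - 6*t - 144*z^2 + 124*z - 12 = t*(-72*z^2 + 126*z - 54) - 144*z^2 + 252*z - 108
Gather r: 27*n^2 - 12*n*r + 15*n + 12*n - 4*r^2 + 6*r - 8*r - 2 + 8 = 27*n^2 + 27*n - 4*r^2 + r*(-12*n - 2) + 6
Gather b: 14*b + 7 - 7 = 14*b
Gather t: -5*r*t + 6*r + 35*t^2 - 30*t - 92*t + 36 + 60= 6*r + 35*t^2 + t*(-5*r - 122) + 96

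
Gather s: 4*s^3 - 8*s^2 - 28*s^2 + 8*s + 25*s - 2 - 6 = 4*s^3 - 36*s^2 + 33*s - 8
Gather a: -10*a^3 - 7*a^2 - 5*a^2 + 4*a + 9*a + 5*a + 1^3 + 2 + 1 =-10*a^3 - 12*a^2 + 18*a + 4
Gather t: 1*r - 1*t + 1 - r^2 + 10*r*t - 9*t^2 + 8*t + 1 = -r^2 + r - 9*t^2 + t*(10*r + 7) + 2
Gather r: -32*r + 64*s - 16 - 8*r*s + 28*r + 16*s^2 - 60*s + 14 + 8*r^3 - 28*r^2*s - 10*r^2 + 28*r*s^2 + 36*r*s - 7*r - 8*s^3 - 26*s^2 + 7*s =8*r^3 + r^2*(-28*s - 10) + r*(28*s^2 + 28*s - 11) - 8*s^3 - 10*s^2 + 11*s - 2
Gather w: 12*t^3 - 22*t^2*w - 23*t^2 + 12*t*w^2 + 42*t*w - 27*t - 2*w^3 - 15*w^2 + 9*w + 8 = 12*t^3 - 23*t^2 - 27*t - 2*w^3 + w^2*(12*t - 15) + w*(-22*t^2 + 42*t + 9) + 8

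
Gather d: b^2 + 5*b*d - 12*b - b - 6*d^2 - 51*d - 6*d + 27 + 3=b^2 - 13*b - 6*d^2 + d*(5*b - 57) + 30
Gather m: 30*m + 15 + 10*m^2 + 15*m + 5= 10*m^2 + 45*m + 20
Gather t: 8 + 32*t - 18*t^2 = -18*t^2 + 32*t + 8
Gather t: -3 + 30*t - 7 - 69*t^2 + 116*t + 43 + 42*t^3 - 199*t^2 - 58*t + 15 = 42*t^3 - 268*t^2 + 88*t + 48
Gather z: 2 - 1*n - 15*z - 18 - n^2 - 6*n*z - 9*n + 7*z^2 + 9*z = -n^2 - 10*n + 7*z^2 + z*(-6*n - 6) - 16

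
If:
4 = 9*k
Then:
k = 4/9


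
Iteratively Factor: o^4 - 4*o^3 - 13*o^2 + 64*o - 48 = (o + 4)*(o^3 - 8*o^2 + 19*o - 12) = (o - 1)*(o + 4)*(o^2 - 7*o + 12) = (o - 4)*(o - 1)*(o + 4)*(o - 3)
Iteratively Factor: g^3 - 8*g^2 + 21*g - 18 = (g - 2)*(g^2 - 6*g + 9) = (g - 3)*(g - 2)*(g - 3)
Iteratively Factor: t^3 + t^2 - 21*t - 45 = (t - 5)*(t^2 + 6*t + 9) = (t - 5)*(t + 3)*(t + 3)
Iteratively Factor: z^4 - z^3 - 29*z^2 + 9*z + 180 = (z - 3)*(z^3 + 2*z^2 - 23*z - 60) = (z - 3)*(z + 3)*(z^2 - z - 20) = (z - 5)*(z - 3)*(z + 3)*(z + 4)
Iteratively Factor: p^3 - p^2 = (p)*(p^2 - p) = p*(p - 1)*(p)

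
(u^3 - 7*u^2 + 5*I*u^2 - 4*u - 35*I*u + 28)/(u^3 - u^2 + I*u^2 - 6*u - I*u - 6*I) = (u^2 + u*(-7 + 4*I) - 28*I)/(u^2 - u - 6)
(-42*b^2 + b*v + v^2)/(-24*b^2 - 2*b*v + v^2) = (7*b + v)/(4*b + v)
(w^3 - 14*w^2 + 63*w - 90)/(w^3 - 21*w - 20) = (w^2 - 9*w + 18)/(w^2 + 5*w + 4)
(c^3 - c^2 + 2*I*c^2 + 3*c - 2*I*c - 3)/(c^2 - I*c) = c - 1 + 3*I - 3*I/c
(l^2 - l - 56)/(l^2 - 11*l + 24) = (l + 7)/(l - 3)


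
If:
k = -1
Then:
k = -1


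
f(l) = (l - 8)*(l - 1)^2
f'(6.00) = 5.00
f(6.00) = -50.00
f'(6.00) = 5.00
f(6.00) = -50.00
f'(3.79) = -15.71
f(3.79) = -32.77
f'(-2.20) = 75.52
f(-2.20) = -104.45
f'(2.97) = -15.94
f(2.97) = -19.52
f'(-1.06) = 41.57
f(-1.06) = -38.45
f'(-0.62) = 30.55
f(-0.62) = -22.62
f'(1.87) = -9.91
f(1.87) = -4.64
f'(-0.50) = 27.75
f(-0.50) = -19.12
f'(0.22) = 12.75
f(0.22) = -4.73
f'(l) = (l - 8)*(2*l - 2) + (l - 1)^2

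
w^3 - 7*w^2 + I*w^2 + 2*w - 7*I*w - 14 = (w - 7)*(w - I)*(w + 2*I)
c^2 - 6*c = c*(c - 6)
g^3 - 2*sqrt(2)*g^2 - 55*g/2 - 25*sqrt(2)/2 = (g - 5*sqrt(2))*(g + sqrt(2)/2)*(g + 5*sqrt(2)/2)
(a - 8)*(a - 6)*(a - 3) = a^3 - 17*a^2 + 90*a - 144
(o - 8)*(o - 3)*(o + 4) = o^3 - 7*o^2 - 20*o + 96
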